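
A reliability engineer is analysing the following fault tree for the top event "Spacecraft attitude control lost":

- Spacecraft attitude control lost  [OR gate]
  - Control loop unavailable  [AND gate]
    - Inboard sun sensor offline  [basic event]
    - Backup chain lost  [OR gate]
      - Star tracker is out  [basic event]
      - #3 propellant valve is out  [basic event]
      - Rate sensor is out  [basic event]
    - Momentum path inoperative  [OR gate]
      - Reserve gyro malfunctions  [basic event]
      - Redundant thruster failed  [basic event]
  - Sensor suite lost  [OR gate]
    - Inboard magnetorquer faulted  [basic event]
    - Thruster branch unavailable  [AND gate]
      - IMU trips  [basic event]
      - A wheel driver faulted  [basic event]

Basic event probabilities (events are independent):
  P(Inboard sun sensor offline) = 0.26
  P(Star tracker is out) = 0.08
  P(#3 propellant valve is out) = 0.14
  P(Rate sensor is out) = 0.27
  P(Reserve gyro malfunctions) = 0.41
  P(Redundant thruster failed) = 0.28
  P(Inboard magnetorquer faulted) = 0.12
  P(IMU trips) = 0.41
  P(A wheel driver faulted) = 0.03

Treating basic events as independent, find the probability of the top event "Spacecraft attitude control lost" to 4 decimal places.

P(Backup chain lost) [OR] = 1 − (1−0.08) × (1−0.14) × (1−0.27) = 0.422424
P(Momentum path inoperative) [OR] = 1 − (1−0.41) × (1−0.28) = 0.575200
P(Control loop unavailable) [AND] = 0.26 × 0.422424 × 0.575200 = 0.063174
P(Thruster branch unavailable) [AND] = 0.41 × 0.03 = 0.012300
P(Sensor suite lost) [OR] = 1 − (1−0.12) × (1−0.012300) = 0.130824
P(Spacecraft attitude control lost) [OR] = 1 − (1−0.063174) × (1−0.130824) = 0.185733
Rounded to 4 decimal places: P(Spacecraft attitude control lost) ≈ 0.1857.

0.1857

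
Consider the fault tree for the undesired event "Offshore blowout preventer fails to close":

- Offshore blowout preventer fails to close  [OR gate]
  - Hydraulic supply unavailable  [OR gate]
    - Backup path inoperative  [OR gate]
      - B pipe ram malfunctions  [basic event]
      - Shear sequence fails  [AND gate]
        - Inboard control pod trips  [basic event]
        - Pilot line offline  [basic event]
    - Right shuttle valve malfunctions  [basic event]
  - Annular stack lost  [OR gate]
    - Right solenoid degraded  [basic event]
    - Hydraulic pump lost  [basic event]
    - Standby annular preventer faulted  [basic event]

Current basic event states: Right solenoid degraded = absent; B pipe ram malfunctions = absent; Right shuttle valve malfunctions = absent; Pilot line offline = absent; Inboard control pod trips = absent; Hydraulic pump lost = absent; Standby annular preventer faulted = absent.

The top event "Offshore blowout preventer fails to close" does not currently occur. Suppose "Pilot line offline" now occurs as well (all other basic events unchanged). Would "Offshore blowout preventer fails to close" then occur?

Counterfactual: set "Pilot line offline" to occurred.
Shear sequence fails [AND]: Inboard control pod trips=not, Pilot line offline=occurs → not all inputs occur → does not occur.
Backup path inoperative [OR]: B pipe ram malfunctions=not, Shear sequence fails=not → no input occurs → does not occur.
Hydraulic supply unavailable [OR]: Backup path inoperative=not, Right shuttle valve malfunctions=not → no input occurs → does not occur.
Annular stack lost [OR]: Right solenoid degraded=not, Hydraulic pump lost=not, Standby annular preventer faulted=not → no input occurs → does not occur.
Offshore blowout preventer fails to close [OR]: Hydraulic supply unavailable=not, Annular stack lost=not → no input occurs → does not occur.

No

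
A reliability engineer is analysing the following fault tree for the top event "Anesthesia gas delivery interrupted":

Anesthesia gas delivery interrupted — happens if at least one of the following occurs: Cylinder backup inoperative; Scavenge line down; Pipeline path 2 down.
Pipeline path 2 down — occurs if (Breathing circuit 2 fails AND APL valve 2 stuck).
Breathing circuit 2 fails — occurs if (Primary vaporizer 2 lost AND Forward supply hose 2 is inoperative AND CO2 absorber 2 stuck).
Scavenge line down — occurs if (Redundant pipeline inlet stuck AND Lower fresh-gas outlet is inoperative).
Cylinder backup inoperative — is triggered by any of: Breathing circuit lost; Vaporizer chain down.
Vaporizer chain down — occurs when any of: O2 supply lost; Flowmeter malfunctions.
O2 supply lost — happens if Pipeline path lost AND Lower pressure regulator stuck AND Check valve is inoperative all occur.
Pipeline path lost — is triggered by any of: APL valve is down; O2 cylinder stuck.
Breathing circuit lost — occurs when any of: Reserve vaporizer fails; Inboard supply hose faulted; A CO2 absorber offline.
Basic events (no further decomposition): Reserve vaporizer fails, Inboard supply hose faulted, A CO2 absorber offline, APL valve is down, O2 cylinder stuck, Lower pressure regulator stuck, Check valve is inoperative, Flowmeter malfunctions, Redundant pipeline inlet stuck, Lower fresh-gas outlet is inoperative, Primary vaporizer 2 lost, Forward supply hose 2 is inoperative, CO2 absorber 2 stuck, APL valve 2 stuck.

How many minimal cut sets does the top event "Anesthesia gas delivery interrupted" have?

8

Breathing circuit lost [OR]: union of children's cut sets → 3 cut set(s).
Pipeline path lost [OR]: union of children's cut sets → 2 cut set(s).
O2 supply lost [AND]: one cut set from each child combined → 2 × 1 × 1 = 2 cut set(s).
Vaporizer chain down [OR]: union of children's cut sets → 3 cut set(s).
Cylinder backup inoperative [OR]: union of children's cut sets → 6 cut set(s).
Scavenge line down [AND]: one cut set from each child combined → 1 × 1 = 1 cut set(s).
Breathing circuit 2 fails [AND]: one cut set from each child combined → 1 × 1 × 1 = 1 cut set(s).
Pipeline path 2 down [AND]: one cut set from each child combined → 1 × 1 = 1 cut set(s).
Anesthesia gas delivery interrupted [OR]: union of children's cut sets → 8 cut set(s).
Minimal cut sets: {Reserve vaporizer fails}; {Inboard supply hose faulted}; {A CO2 absorber offline}; {APL valve is down, Check valve is inoperative, Lower pressure regulator stuck}; {Check valve is inoperative, Lower pressure regulator stuck, O2 cylinder stuck}; {Flowmeter malfunctions}; {Lower fresh-gas outlet is inoperative, Redundant pipeline inlet stuck}; {APL valve 2 stuck, CO2 absorber 2 stuck, Forward supply hose 2 is inoperative, Primary vaporizer 2 lost}.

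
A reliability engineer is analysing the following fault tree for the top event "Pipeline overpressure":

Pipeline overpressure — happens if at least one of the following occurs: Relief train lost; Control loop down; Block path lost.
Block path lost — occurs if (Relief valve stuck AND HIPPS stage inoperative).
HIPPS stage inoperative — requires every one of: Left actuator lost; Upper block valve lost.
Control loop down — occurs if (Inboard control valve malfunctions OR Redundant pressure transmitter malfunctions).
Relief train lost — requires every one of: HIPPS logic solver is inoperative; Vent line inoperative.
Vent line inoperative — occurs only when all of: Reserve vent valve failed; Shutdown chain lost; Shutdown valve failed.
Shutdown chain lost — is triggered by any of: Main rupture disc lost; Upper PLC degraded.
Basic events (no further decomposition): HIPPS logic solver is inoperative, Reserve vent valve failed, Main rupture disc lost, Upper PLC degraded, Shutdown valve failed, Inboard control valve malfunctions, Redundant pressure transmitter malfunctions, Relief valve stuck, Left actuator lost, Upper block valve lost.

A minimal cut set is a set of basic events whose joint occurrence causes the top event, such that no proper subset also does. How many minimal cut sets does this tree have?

Shutdown chain lost [OR]: union of children's cut sets → 2 cut set(s).
Vent line inoperative [AND]: one cut set from each child combined → 1 × 2 × 1 = 2 cut set(s).
Relief train lost [AND]: one cut set from each child combined → 1 × 2 = 2 cut set(s).
Control loop down [OR]: union of children's cut sets → 2 cut set(s).
HIPPS stage inoperative [AND]: one cut set from each child combined → 1 × 1 = 1 cut set(s).
Block path lost [AND]: one cut set from each child combined → 1 × 1 = 1 cut set(s).
Pipeline overpressure [OR]: union of children's cut sets → 5 cut set(s).
Minimal cut sets: {HIPPS logic solver is inoperative, Main rupture disc lost, Reserve vent valve failed, Shutdown valve failed}; {HIPPS logic solver is inoperative, Reserve vent valve failed, Shutdown valve failed, Upper PLC degraded}; {Inboard control valve malfunctions}; {Redundant pressure transmitter malfunctions}; {Left actuator lost, Relief valve stuck, Upper block valve lost}.

5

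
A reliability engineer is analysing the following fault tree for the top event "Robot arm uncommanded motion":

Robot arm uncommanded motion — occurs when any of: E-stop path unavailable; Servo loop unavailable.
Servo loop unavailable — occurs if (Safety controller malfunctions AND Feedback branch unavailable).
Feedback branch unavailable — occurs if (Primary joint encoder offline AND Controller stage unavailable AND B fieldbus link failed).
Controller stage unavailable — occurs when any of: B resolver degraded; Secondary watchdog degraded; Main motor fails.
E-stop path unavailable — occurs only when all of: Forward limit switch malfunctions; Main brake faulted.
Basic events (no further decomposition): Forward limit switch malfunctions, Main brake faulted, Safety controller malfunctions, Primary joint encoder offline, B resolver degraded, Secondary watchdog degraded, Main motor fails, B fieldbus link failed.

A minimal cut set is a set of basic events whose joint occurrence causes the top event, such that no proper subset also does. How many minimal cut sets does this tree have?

E-stop path unavailable [AND]: one cut set from each child combined → 1 × 1 = 1 cut set(s).
Controller stage unavailable [OR]: union of children's cut sets → 3 cut set(s).
Feedback branch unavailable [AND]: one cut set from each child combined → 1 × 3 × 1 = 3 cut set(s).
Servo loop unavailable [AND]: one cut set from each child combined → 1 × 3 = 3 cut set(s).
Robot arm uncommanded motion [OR]: union of children's cut sets → 4 cut set(s).
Minimal cut sets: {Forward limit switch malfunctions, Main brake faulted}; {B fieldbus link failed, B resolver degraded, Primary joint encoder offline, Safety controller malfunctions}; {B fieldbus link failed, Primary joint encoder offline, Safety controller malfunctions, Secondary watchdog degraded}; {B fieldbus link failed, Main motor fails, Primary joint encoder offline, Safety controller malfunctions}.

4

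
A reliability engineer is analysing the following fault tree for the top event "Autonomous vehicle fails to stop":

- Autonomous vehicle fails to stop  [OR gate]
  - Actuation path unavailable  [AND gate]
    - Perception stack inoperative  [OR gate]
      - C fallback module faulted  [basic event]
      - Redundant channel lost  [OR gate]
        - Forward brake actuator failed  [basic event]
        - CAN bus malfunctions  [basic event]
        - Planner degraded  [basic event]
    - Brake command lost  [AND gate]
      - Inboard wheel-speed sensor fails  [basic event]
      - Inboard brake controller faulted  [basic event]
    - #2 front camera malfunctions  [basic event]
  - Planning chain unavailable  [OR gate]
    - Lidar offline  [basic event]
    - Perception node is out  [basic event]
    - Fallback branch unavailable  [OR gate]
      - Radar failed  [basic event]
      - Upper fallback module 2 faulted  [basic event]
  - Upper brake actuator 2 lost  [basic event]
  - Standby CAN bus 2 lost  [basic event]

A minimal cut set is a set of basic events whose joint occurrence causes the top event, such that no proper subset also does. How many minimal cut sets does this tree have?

10

Redundant channel lost [OR]: union of children's cut sets → 3 cut set(s).
Perception stack inoperative [OR]: union of children's cut sets → 4 cut set(s).
Brake command lost [AND]: one cut set from each child combined → 1 × 1 = 1 cut set(s).
Actuation path unavailable [AND]: one cut set from each child combined → 4 × 1 × 1 = 4 cut set(s).
Fallback branch unavailable [OR]: union of children's cut sets → 2 cut set(s).
Planning chain unavailable [OR]: union of children's cut sets → 4 cut set(s).
Autonomous vehicle fails to stop [OR]: union of children's cut sets → 10 cut set(s).
Minimal cut sets: {#2 front camera malfunctions, C fallback module faulted, Inboard brake controller faulted, Inboard wheel-speed sensor fails}; {#2 front camera malfunctions, Forward brake actuator failed, Inboard brake controller faulted, Inboard wheel-speed sensor fails}; {#2 front camera malfunctions, CAN bus malfunctions, Inboard brake controller faulted, Inboard wheel-speed sensor fails}; {#2 front camera malfunctions, Inboard brake controller faulted, Inboard wheel-speed sensor fails, Planner degraded}; {Lidar offline}; {Perception node is out}; {Radar failed}; {Upper fallback module 2 faulted}; {Upper brake actuator 2 lost}; {Standby CAN bus 2 lost}.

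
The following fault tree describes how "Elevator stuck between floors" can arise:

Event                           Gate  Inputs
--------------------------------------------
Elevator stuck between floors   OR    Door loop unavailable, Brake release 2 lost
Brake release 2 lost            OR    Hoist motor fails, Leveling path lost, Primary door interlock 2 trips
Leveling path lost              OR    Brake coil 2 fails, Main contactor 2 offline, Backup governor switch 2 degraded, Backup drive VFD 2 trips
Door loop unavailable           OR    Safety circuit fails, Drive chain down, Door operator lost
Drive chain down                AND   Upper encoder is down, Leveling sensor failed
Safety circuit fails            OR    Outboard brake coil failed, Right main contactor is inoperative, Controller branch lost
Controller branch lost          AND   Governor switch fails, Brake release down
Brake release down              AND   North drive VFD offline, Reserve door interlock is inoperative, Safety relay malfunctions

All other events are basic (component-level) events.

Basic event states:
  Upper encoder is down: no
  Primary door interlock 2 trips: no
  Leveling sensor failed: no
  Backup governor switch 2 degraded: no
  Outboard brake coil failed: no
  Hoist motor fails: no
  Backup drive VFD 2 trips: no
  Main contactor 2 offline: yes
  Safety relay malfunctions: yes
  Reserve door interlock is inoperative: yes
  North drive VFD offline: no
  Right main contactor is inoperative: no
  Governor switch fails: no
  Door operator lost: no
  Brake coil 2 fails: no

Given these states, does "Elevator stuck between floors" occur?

Brake release down [AND]: North drive VFD offline=not, Reserve door interlock is inoperative=occurs, Safety relay malfunctions=occurs → not all inputs occur → does not occur.
Controller branch lost [AND]: Governor switch fails=not, Brake release down=not → not all inputs occur → does not occur.
Safety circuit fails [OR]: Outboard brake coil failed=not, Right main contactor is inoperative=not, Controller branch lost=not → no input occurs → does not occur.
Drive chain down [AND]: Upper encoder is down=not, Leveling sensor failed=not → not all inputs occur → does not occur.
Door loop unavailable [OR]: Safety circuit fails=not, Drive chain down=not, Door operator lost=not → no input occurs → does not occur.
Leveling path lost [OR]: Brake coil 2 fails=not, Main contactor 2 offline=occurs, Backup governor switch 2 degraded=not, Backup drive VFD 2 trips=not → at least one input occurs → occurs.
Brake release 2 lost [OR]: Hoist motor fails=not, Leveling path lost=occurs, Primary door interlock 2 trips=not → at least one input occurs → occurs.
Elevator stuck between floors [OR]: Door loop unavailable=not, Brake release 2 lost=occurs → at least one input occurs → occurs.

Yes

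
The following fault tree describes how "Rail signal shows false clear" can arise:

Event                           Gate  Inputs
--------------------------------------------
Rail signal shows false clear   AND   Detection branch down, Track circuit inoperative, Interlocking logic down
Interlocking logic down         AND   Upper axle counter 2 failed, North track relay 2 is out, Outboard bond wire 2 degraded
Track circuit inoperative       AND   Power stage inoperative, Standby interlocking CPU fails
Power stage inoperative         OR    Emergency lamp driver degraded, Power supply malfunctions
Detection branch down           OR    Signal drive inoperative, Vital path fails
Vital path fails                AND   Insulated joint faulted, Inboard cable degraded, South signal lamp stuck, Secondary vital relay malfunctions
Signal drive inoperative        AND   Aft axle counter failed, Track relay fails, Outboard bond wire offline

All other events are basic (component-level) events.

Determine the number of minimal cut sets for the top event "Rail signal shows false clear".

4

Signal drive inoperative [AND]: one cut set from each child combined → 1 × 1 × 1 = 1 cut set(s).
Vital path fails [AND]: one cut set from each child combined → 1 × 1 × 1 × 1 = 1 cut set(s).
Detection branch down [OR]: union of children's cut sets → 2 cut set(s).
Power stage inoperative [OR]: union of children's cut sets → 2 cut set(s).
Track circuit inoperative [AND]: one cut set from each child combined → 2 × 1 = 2 cut set(s).
Interlocking logic down [AND]: one cut set from each child combined → 1 × 1 × 1 = 1 cut set(s).
Rail signal shows false clear [AND]: one cut set from each child combined → 2 × 2 × 1 = 4 cut set(s).
Minimal cut sets: {Aft axle counter failed, Emergency lamp driver degraded, North track relay 2 is out, Outboard bond wire 2 degraded, Outboard bond wire offline, Standby interlocking CPU fails, Track relay fails, Upper axle counter 2 failed}; {Aft axle counter failed, North track relay 2 is out, Outboard bond wire 2 degraded, Outboard bond wire offline, Power supply malfunctions, Standby interlocking CPU fails, Track relay fails, Upper axle counter 2 failed}; {Emergency lamp driver degraded, Inboard cable degraded, Insulated joint faulted, North track relay 2 is out, Outboard bond wire 2 degraded, Secondary vital relay malfunctions, South signal lamp stuck, Standby interlocking CPU fails, Upper axle counter 2 failed}; {Inboard cable degraded, Insulated joint faulted, North track relay 2 is out, Outboard bond wire 2 degraded, Power supply malfunctions, Secondary vital relay malfunctions, South signal lamp stuck, Standby interlocking CPU fails, Upper axle counter 2 failed}.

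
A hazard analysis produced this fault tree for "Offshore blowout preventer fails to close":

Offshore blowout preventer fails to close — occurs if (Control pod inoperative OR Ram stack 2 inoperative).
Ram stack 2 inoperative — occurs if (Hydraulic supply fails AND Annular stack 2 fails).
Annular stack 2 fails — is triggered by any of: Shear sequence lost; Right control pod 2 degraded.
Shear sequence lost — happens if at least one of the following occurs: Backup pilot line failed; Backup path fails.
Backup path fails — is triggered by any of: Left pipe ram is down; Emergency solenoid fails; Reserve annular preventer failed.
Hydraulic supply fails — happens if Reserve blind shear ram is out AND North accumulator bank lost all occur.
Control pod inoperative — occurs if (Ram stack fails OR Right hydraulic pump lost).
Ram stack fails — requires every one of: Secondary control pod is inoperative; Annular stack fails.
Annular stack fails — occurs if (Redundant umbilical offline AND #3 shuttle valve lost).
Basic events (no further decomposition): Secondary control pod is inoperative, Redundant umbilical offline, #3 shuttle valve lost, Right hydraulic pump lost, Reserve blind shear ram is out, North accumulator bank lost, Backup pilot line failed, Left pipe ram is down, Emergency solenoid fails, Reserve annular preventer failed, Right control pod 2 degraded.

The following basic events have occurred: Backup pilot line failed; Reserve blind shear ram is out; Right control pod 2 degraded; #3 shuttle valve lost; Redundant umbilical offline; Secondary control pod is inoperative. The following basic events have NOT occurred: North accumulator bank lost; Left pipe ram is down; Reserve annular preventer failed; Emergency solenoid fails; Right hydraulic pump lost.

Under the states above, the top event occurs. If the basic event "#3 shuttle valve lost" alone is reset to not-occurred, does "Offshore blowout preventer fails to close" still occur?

Counterfactual: set "#3 shuttle valve lost" to not occurred.
Annular stack fails [AND]: Redundant umbilical offline=occurs, #3 shuttle valve lost=not → not all inputs occur → does not occur.
Ram stack fails [AND]: Secondary control pod is inoperative=occurs, Annular stack fails=not → not all inputs occur → does not occur.
Control pod inoperative [OR]: Ram stack fails=not, Right hydraulic pump lost=not → no input occurs → does not occur.
Hydraulic supply fails [AND]: Reserve blind shear ram is out=occurs, North accumulator bank lost=not → not all inputs occur → does not occur.
Backup path fails [OR]: Left pipe ram is down=not, Emergency solenoid fails=not, Reserve annular preventer failed=not → no input occurs → does not occur.
Shear sequence lost [OR]: Backup pilot line failed=occurs, Backup path fails=not → at least one input occurs → occurs.
Annular stack 2 fails [OR]: Shear sequence lost=occurs, Right control pod 2 degraded=occurs → at least one input occurs → occurs.
Ram stack 2 inoperative [AND]: Hydraulic supply fails=not, Annular stack 2 fails=occurs → not all inputs occur → does not occur.
Offshore blowout preventer fails to close [OR]: Control pod inoperative=not, Ram stack 2 inoperative=not → no input occurs → does not occur.

No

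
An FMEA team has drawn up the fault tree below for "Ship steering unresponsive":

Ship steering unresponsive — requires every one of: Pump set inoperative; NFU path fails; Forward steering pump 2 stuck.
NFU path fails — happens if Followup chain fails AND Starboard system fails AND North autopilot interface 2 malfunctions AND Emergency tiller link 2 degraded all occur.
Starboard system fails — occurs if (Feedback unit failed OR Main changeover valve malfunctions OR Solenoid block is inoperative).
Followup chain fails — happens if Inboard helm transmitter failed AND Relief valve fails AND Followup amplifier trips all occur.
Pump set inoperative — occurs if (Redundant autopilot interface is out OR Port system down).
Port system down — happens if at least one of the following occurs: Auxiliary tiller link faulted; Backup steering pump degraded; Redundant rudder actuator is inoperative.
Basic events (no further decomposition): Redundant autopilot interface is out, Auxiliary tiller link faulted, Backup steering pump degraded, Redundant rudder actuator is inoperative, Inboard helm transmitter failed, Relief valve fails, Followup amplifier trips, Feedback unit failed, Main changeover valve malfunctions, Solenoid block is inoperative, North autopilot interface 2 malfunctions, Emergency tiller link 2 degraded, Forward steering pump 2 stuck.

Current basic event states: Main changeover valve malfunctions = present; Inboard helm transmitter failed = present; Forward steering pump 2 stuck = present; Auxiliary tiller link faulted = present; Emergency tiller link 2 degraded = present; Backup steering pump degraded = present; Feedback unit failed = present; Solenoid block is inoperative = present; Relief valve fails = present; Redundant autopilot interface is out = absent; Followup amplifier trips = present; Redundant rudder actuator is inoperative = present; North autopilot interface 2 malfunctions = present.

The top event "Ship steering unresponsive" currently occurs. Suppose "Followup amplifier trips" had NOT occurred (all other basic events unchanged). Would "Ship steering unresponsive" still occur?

No

Counterfactual: set "Followup amplifier trips" to not occurred.
Port system down [OR]: Auxiliary tiller link faulted=occurs, Backup steering pump degraded=occurs, Redundant rudder actuator is inoperative=occurs → at least one input occurs → occurs.
Pump set inoperative [OR]: Redundant autopilot interface is out=not, Port system down=occurs → at least one input occurs → occurs.
Followup chain fails [AND]: Inboard helm transmitter failed=occurs, Relief valve fails=occurs, Followup amplifier trips=not → not all inputs occur → does not occur.
Starboard system fails [OR]: Feedback unit failed=occurs, Main changeover valve malfunctions=occurs, Solenoid block is inoperative=occurs → at least one input occurs → occurs.
NFU path fails [AND]: Followup chain fails=not, Starboard system fails=occurs, North autopilot interface 2 malfunctions=occurs, Emergency tiller link 2 degraded=occurs → not all inputs occur → does not occur.
Ship steering unresponsive [AND]: Pump set inoperative=occurs, NFU path fails=not, Forward steering pump 2 stuck=occurs → not all inputs occur → does not occur.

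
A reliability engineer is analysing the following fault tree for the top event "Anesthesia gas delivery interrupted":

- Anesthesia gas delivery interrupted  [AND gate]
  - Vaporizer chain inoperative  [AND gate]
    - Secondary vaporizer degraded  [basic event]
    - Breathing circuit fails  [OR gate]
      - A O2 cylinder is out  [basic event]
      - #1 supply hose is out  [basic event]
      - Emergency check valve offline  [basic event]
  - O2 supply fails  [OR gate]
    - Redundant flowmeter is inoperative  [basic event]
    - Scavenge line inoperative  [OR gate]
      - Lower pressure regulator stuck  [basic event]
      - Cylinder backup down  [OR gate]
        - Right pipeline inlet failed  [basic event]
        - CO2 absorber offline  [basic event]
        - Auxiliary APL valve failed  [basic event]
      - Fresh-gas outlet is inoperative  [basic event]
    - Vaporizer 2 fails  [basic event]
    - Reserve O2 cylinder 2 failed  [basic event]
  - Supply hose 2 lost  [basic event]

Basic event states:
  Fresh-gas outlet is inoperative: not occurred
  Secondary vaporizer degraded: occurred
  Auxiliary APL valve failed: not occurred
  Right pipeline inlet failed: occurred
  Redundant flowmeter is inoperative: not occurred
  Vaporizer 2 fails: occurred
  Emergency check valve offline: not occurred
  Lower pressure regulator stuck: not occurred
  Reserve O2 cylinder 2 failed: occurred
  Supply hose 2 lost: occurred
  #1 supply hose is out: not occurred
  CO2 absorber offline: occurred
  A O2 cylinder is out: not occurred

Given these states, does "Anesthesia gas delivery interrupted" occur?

Breathing circuit fails [OR]: A O2 cylinder is out=not, #1 supply hose is out=not, Emergency check valve offline=not → no input occurs → does not occur.
Vaporizer chain inoperative [AND]: Secondary vaporizer degraded=occurs, Breathing circuit fails=not → not all inputs occur → does not occur.
Cylinder backup down [OR]: Right pipeline inlet failed=occurs, CO2 absorber offline=occurs, Auxiliary APL valve failed=not → at least one input occurs → occurs.
Scavenge line inoperative [OR]: Lower pressure regulator stuck=not, Cylinder backup down=occurs, Fresh-gas outlet is inoperative=not → at least one input occurs → occurs.
O2 supply fails [OR]: Redundant flowmeter is inoperative=not, Scavenge line inoperative=occurs, Vaporizer 2 fails=occurs, Reserve O2 cylinder 2 failed=occurs → at least one input occurs → occurs.
Anesthesia gas delivery interrupted [AND]: Vaporizer chain inoperative=not, O2 supply fails=occurs, Supply hose 2 lost=occurs → not all inputs occur → does not occur.

No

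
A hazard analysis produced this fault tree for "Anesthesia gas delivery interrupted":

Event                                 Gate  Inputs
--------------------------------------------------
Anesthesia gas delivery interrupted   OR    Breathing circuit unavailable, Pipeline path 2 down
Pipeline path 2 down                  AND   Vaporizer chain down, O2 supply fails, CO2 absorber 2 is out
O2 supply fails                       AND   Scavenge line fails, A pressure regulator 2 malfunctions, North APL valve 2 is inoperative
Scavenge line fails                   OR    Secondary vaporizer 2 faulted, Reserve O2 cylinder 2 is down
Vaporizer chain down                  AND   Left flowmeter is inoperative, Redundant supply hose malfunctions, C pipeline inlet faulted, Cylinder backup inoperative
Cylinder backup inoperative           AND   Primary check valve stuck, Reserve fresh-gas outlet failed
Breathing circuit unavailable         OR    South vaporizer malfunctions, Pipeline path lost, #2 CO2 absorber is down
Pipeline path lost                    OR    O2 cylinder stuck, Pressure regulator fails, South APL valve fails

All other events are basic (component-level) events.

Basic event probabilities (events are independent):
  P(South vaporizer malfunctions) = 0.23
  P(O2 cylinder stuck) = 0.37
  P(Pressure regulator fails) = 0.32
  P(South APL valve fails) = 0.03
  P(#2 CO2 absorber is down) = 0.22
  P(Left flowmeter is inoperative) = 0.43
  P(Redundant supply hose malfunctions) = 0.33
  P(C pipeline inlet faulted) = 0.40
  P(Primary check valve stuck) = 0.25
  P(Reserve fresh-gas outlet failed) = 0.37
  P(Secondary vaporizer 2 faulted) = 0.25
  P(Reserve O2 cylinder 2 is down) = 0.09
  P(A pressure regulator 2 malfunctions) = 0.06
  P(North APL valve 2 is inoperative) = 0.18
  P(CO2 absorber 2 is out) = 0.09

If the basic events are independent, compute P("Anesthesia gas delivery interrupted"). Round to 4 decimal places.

0.7504

P(Pipeline path lost) [OR] = 1 − (1−0.37) × (1−0.32) × (1−0.03) = 0.584452
P(Breathing circuit unavailable) [OR] = 1 − (1−0.23) × (1−0.584452) × (1−0.22) = 0.750422
P(Cylinder backup inoperative) [AND] = 0.25 × 0.37 = 0.092500
P(Vaporizer chain down) [AND] = 0.43 × 0.33 × 0.40 × 0.092500 = 0.005250
P(Scavenge line fails) [OR] = 1 − (1−0.25) × (1−0.09) = 0.317500
P(O2 supply fails) [AND] = 0.317500 × 0.06 × 0.18 = 0.003429
P(Pipeline path 2 down) [AND] = 0.005250 × 0.003429 × 0.09 = 0.000002
P(Anesthesia gas delivery interrupted) [OR] = 1 − (1−0.750422) × (1−0.000002) = 0.750422
Rounded to 4 decimal places: P(Anesthesia gas delivery interrupted) ≈ 0.7504.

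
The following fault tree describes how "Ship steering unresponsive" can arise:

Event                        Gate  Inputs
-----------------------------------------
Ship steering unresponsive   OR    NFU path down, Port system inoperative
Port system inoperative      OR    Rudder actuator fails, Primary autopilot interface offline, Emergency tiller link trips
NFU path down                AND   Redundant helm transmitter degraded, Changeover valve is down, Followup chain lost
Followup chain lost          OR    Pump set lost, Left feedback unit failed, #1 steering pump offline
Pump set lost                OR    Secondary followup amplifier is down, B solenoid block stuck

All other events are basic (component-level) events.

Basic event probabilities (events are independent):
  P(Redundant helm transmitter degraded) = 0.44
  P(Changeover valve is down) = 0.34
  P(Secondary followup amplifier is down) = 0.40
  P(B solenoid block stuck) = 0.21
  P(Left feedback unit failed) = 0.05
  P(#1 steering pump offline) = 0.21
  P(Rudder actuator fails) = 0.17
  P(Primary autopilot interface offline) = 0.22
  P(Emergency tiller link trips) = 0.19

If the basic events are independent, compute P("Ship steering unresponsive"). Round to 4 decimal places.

0.5261

P(Pump set lost) [OR] = 1 − (1−0.40) × (1−0.21) = 0.526000
P(Followup chain lost) [OR] = 1 − (1−0.526000) × (1−0.05) × (1−0.21) = 0.644263
P(NFU path down) [AND] = 0.44 × 0.34 × 0.644263 = 0.096382
P(Port system inoperative) [OR] = 1 − (1−0.17) × (1−0.22) × (1−0.19) = 0.475606
P(Ship steering unresponsive) [OR] = 1 − (1−0.096382) × (1−0.475606) = 0.526148
Rounded to 4 decimal places: P(Ship steering unresponsive) ≈ 0.5261.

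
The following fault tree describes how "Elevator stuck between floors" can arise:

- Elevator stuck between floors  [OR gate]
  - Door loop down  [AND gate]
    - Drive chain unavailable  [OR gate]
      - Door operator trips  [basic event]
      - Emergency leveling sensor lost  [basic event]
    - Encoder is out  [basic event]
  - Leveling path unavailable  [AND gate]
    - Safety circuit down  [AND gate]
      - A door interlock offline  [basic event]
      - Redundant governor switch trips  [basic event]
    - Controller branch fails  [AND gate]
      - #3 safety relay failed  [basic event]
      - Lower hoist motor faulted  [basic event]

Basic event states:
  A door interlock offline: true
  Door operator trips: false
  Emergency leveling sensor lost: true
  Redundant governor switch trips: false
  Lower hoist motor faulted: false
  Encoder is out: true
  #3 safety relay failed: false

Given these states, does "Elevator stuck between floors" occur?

Yes

Drive chain unavailable [OR]: Door operator trips=not, Emergency leveling sensor lost=occurs → at least one input occurs → occurs.
Door loop down [AND]: Drive chain unavailable=occurs, Encoder is out=occurs → all inputs occur → occurs.
Safety circuit down [AND]: A door interlock offline=occurs, Redundant governor switch trips=not → not all inputs occur → does not occur.
Controller branch fails [AND]: #3 safety relay failed=not, Lower hoist motor faulted=not → not all inputs occur → does not occur.
Leveling path unavailable [AND]: Safety circuit down=not, Controller branch fails=not → not all inputs occur → does not occur.
Elevator stuck between floors [OR]: Door loop down=occurs, Leveling path unavailable=not → at least one input occurs → occurs.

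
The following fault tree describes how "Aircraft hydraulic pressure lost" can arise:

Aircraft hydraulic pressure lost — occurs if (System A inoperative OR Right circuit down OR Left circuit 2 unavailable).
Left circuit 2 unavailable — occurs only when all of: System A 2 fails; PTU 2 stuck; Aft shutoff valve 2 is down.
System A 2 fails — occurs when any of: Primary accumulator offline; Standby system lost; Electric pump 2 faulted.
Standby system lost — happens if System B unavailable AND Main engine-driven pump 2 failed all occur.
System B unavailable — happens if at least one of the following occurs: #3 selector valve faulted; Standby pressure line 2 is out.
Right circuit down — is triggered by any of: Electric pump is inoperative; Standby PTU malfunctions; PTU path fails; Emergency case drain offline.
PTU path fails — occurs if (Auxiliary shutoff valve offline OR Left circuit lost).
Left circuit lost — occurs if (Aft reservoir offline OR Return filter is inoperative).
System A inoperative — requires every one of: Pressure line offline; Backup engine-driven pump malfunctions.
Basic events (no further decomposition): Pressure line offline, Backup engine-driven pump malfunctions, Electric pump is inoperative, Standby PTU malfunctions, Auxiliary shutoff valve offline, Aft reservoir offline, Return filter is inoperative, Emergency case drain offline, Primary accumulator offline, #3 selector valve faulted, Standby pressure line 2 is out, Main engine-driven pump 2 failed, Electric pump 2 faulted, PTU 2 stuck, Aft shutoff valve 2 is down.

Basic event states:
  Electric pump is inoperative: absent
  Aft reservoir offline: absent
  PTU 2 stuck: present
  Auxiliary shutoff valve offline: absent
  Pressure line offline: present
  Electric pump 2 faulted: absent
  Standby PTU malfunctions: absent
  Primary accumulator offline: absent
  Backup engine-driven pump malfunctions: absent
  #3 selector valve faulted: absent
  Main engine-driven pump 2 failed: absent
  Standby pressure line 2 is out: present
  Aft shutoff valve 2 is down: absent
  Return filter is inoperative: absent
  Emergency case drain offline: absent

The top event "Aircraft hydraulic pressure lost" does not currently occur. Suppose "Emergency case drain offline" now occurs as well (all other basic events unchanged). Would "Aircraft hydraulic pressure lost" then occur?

Counterfactual: set "Emergency case drain offline" to occurred.
System A inoperative [AND]: Pressure line offline=occurs, Backup engine-driven pump malfunctions=not → not all inputs occur → does not occur.
Left circuit lost [OR]: Aft reservoir offline=not, Return filter is inoperative=not → no input occurs → does not occur.
PTU path fails [OR]: Auxiliary shutoff valve offline=not, Left circuit lost=not → no input occurs → does not occur.
Right circuit down [OR]: Electric pump is inoperative=not, Standby PTU malfunctions=not, PTU path fails=not, Emergency case drain offline=occurs → at least one input occurs → occurs.
System B unavailable [OR]: #3 selector valve faulted=not, Standby pressure line 2 is out=occurs → at least one input occurs → occurs.
Standby system lost [AND]: System B unavailable=occurs, Main engine-driven pump 2 failed=not → not all inputs occur → does not occur.
System A 2 fails [OR]: Primary accumulator offline=not, Standby system lost=not, Electric pump 2 faulted=not → no input occurs → does not occur.
Left circuit 2 unavailable [AND]: System A 2 fails=not, PTU 2 stuck=occurs, Aft shutoff valve 2 is down=not → not all inputs occur → does not occur.
Aircraft hydraulic pressure lost [OR]: System A inoperative=not, Right circuit down=occurs, Left circuit 2 unavailable=not → at least one input occurs → occurs.

Yes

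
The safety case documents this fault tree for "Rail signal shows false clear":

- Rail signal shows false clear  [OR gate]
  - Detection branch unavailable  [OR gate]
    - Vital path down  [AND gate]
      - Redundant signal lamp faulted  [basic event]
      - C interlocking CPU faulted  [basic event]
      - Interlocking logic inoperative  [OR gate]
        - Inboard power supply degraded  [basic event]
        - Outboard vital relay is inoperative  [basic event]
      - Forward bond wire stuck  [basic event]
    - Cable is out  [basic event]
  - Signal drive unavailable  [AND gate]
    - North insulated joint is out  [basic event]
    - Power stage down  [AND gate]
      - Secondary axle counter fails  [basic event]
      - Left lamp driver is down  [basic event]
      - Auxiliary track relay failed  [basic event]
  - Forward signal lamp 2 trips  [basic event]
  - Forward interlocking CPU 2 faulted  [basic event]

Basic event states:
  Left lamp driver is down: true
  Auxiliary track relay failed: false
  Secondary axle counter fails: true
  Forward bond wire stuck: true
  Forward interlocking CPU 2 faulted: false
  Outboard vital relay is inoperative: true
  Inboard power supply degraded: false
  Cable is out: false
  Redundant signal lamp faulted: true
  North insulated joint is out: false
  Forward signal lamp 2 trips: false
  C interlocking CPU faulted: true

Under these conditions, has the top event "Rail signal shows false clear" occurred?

Interlocking logic inoperative [OR]: Inboard power supply degraded=not, Outboard vital relay is inoperative=occurs → at least one input occurs → occurs.
Vital path down [AND]: Redundant signal lamp faulted=occurs, C interlocking CPU faulted=occurs, Interlocking logic inoperative=occurs, Forward bond wire stuck=occurs → all inputs occur → occurs.
Detection branch unavailable [OR]: Vital path down=occurs, Cable is out=not → at least one input occurs → occurs.
Power stage down [AND]: Secondary axle counter fails=occurs, Left lamp driver is down=occurs, Auxiliary track relay failed=not → not all inputs occur → does not occur.
Signal drive unavailable [AND]: North insulated joint is out=not, Power stage down=not → not all inputs occur → does not occur.
Rail signal shows false clear [OR]: Detection branch unavailable=occurs, Signal drive unavailable=not, Forward signal lamp 2 trips=not, Forward interlocking CPU 2 faulted=not → at least one input occurs → occurs.

Yes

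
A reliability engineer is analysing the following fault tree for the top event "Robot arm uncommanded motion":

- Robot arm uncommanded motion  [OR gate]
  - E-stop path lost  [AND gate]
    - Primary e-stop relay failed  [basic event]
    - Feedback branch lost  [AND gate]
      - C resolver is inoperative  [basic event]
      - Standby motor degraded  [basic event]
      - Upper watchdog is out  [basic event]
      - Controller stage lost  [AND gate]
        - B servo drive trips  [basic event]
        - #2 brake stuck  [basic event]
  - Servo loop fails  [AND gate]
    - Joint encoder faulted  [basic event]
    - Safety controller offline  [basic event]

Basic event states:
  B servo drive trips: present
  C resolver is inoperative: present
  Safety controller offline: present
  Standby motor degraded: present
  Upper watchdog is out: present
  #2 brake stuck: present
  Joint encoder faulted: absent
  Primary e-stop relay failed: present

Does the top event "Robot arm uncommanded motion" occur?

Yes

Controller stage lost [AND]: B servo drive trips=occurs, #2 brake stuck=occurs → all inputs occur → occurs.
Feedback branch lost [AND]: C resolver is inoperative=occurs, Standby motor degraded=occurs, Upper watchdog is out=occurs, Controller stage lost=occurs → all inputs occur → occurs.
E-stop path lost [AND]: Primary e-stop relay failed=occurs, Feedback branch lost=occurs → all inputs occur → occurs.
Servo loop fails [AND]: Joint encoder faulted=not, Safety controller offline=occurs → not all inputs occur → does not occur.
Robot arm uncommanded motion [OR]: E-stop path lost=occurs, Servo loop fails=not → at least one input occurs → occurs.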